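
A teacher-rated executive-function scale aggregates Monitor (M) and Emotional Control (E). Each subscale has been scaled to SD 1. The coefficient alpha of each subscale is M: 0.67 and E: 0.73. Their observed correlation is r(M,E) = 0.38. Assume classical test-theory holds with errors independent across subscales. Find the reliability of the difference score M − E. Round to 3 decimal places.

Var(M−E) = 1 + 1 − 2·0.38 = 2 − 0.76 = 1.24.
Under uncorrelated errors the observed covariances equal the true-score covariances, so only the own-variance terms attenuate.
True-score variance = [0.67 + 0.73] − 0.76 = 1.4 − 0.76 = 0.64.
Reliability = 0.64 / 1.24 = 0.516.

0.516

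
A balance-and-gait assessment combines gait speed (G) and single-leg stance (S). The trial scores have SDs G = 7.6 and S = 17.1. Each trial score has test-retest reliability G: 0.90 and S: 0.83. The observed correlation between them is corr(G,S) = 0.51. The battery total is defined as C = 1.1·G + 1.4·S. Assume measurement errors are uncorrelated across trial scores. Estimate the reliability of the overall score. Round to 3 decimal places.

0.877

Var(C) = 1.1²·7.6² + 1.4²·17.1² + 2·[1.54·7.6·17.1·0.51] = 643.013 + 204.141 = 847.154.
With uncorrelated errors the cross-covariances are all true-score covariance, so they carry over unchanged; only the diagonal terms shrink to ρᵢσᵢ².
True-score variance = [1.1²·7.6²·0.90 + 1.4²·17.1²·0.83] + 204.141 = 538.593 + 204.141 = 742.734.
Reliability = 742.734 / 847.154 = 0.877.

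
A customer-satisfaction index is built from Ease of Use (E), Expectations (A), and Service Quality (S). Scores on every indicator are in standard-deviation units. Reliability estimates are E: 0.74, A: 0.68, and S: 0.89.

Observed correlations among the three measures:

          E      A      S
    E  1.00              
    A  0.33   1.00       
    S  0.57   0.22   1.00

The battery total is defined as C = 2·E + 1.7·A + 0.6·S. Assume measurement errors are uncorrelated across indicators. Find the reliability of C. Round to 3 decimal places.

0.823

Var(C) = 2² + 1.7² + 0.6² + 2·[3.4·0.33 + 1.2·0.57 + 1.02·0.22] = 7.25 + 4.0608 = 11.3108.
With uncorrelated errors the cross-covariances are all true-score covariance, so they carry over unchanged; only the diagonal terms shrink to ρᵢσᵢ².
True-score variance = [2²·0.74 + 1.7²·0.68 + 0.6²·0.89] + 4.0608 = 5.2456 + 4.0608 = 9.3064.
Reliability = 9.3064 / 11.3108 = 0.823.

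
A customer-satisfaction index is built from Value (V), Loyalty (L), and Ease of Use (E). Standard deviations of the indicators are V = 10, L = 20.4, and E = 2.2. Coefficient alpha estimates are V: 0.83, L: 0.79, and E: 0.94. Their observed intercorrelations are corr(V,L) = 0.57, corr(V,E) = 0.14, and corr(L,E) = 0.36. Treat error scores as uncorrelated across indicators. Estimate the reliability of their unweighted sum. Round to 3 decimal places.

Var(V+L+E) = 10² + 20.4² + 2.2² + 2·[10·20.4·0.57 + 10·2.2·0.14 + 20.4·2.2·0.36] = 521 + 271.034 = 792.034.
With uncorrelated errors the cross-covariances are all true-score covariance, so they carry over unchanged; only the diagonal terms shrink to ρᵢσᵢ².
True-score variance = [10²·0.83 + 20.4²·0.79 + 2.2²·0.94] + 271.034 = 416.316 + 271.034 = 687.35.
Reliability = 687.35 / 792.034 = 0.868.

0.868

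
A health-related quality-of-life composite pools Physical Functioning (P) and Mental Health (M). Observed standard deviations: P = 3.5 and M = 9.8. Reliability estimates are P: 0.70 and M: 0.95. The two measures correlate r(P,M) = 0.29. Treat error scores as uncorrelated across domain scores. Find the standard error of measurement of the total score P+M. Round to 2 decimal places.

2.91

Var(total) = 108.29 + 19.894 = 128.184.
True-score variance = 99.813 + 19.894 = 119.707, so reliability = 0.9339.
Error variance = 128.184 − 119.707 = 8.477; SEM = √8.477 = 2.91.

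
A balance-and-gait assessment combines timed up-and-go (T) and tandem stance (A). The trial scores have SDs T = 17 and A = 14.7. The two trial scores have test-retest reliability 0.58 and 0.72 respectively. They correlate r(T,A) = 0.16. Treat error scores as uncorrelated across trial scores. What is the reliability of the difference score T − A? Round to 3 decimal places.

Var(T−A) = 17² + 14.7² − 2·17·14.7·0.16 = 505.09 − 79.968 = 425.122.
Because errors are independent across components, Cov(Tᵢ,Tⱼ) = Cov(Xᵢ,Xⱼ); the off-diagonal part of the true-score variance is the same as above.
True-score variance = [17²·0.58 + 14.7²·0.72] − 79.968 = 323.205 − 79.968 = 243.237.
Reliability = 243.237 / 425.122 = 0.572.

0.572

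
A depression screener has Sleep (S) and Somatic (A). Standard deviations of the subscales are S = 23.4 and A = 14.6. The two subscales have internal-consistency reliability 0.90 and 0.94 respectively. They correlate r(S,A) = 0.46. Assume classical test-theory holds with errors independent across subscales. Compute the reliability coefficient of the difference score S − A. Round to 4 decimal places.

0.8487

Var(S−A) = 23.4² + 14.6² − 2·23.4·14.6·0.46 = 760.72 − 314.309 = 446.411.
With uncorrelated errors the cross-covariances are all true-score covariance, so they carry over unchanged; only the diagonal terms shrink to ρᵢσᵢ².
True-score variance = [23.4²·0.90 + 14.6²·0.94] − 314.309 = 693.174 − 314.309 = 378.866.
Reliability = 378.866 / 446.411 = 0.8487.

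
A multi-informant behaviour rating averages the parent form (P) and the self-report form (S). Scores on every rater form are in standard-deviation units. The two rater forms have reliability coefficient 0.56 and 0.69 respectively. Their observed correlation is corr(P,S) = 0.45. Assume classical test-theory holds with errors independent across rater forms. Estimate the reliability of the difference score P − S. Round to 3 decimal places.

0.318

Var(P−S) = 1 + 1 − 2·0.45 = 2 − 0.9 = 1.1.
Because errors are independent across components, Cov(Tᵢ,Tⱼ) = Cov(Xᵢ,Xⱼ); the off-diagonal part of the true-score variance is the same as above.
True-score variance = [0.56 + 0.69] − 0.9 = 1.25 − 0.9 = 0.35.
Reliability = 0.35 / 1.1 = 0.318.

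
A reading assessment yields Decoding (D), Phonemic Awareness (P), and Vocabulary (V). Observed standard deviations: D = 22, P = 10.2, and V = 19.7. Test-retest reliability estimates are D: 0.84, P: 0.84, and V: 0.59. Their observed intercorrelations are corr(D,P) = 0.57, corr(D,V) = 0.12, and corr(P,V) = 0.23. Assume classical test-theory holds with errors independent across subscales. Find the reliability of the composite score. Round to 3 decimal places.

Var(D+P+V) = 22² + 10.2² + 19.7² + 2·[22·10.2·0.57 + 22·19.7·0.12 + 10.2·19.7·0.23] = 976.13 + 452.264 = 1428.39.
Because errors are independent across components, Cov(Tᵢ,Tⱼ) = Cov(Xᵢ,Xⱼ); the off-diagonal part of the true-score variance is the same as above.
True-score variance = [22²·0.84 + 10.2²·0.84 + 19.7²·0.59] + 452.264 = 722.927 + 452.264 = 1175.19.
Reliability = 1175.19 / 1428.39 = 0.823.

0.823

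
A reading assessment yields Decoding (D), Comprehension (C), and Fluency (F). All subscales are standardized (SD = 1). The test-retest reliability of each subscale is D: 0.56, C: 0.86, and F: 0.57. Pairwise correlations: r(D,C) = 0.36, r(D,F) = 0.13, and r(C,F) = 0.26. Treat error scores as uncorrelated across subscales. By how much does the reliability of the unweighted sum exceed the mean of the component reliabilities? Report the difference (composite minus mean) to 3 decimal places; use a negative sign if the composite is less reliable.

Var(sum) = 3 + 1.5 = 4.5; true-score variance = 1.99 + 1.5 = 3.49; composite reliability = 0.7756.
Mean component reliability = 0.6633.
Difference = 0.7756 − 0.6633 = 0.112.

0.112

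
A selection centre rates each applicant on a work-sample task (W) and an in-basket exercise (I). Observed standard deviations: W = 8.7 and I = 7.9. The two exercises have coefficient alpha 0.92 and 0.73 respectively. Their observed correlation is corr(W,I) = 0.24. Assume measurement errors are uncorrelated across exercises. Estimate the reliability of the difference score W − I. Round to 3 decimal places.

Var(W−I) = 8.7² + 7.9² − 2·8.7·7.9·0.24 = 138.1 − 32.9904 = 105.11.
Because errors are independent across components, Cov(Tᵢ,Tⱼ) = Cov(Xᵢ,Xⱼ); the off-diagonal part of the true-score variance is the same as above.
True-score variance = [8.7²·0.92 + 7.9²·0.73] − 32.9904 = 115.194 − 32.9904 = 82.2037.
Reliability = 82.2037 / 105.11 = 0.782.

0.782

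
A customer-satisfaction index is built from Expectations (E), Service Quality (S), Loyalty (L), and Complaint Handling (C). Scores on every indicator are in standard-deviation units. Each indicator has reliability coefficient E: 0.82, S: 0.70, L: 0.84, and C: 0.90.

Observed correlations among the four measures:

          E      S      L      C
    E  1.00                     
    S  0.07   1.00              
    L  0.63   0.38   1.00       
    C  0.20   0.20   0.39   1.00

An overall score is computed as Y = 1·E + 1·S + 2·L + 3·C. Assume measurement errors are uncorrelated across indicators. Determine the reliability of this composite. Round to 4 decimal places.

0.9231

Var(Y) = 1 + 1 + 2² + 3² + 2·[0.07 + 2·0.63 + 3·0.20 + 2·0.38 + 3·0.20 + 6·0.39] = 15 + 11.26 = 26.26.
With uncorrelated errors the cross-covariances are all true-score covariance, so they carry over unchanged; only the diagonal terms shrink to ρᵢσᵢ².
True-score variance = [0.82 + 0.70 + 2²·0.84 + 3²·0.90] + 11.26 = 12.98 + 11.26 = 24.24.
Reliability = 24.24 / 26.26 = 0.9231.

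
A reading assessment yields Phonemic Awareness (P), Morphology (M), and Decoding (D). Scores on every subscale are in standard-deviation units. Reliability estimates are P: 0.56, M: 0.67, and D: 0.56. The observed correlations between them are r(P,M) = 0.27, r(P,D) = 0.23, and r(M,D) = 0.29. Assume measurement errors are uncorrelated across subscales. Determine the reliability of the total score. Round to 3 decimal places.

Var(P+M+D) = 3 + 2·[0.27 + 0.23 + 0.29] = 3 + 1.58 = 4.58.
With uncorrelated errors the cross-covariances are all true-score covariance, so they carry over unchanged; only the diagonal terms shrink to ρᵢσᵢ².
True-score variance = [0.56 + 0.67 + 0.56] + 1.58 = 1.79 + 1.58 = 3.37.
Reliability = 3.37 / 4.58 = 0.736.

0.736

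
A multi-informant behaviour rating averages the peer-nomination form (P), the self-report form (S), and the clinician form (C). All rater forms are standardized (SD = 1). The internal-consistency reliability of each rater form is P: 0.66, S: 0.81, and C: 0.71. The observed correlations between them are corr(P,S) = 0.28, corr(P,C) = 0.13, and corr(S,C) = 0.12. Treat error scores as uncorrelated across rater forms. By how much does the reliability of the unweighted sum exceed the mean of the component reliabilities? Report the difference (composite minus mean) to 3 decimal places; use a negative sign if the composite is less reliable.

Var(sum) = 3 + 1.06 = 4.06; true-score variance = 2.18 + 1.06 = 3.24; composite reliability = 0.7980.
Mean component reliability = 0.7267.
Difference = 0.7980 − 0.7267 = 0.071.

0.071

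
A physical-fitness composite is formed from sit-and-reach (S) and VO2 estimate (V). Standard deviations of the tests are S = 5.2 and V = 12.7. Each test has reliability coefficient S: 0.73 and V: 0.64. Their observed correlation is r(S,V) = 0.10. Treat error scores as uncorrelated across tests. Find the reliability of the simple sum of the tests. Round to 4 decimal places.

0.6757

Var(S+V) = 5.2² + 12.7² + 2·[5.2·12.7·0.10] = 188.33 + 13.208 = 201.538.
Because errors are independent across components, Cov(Tᵢ,Tⱼ) = Cov(Xᵢ,Xⱼ); the off-diagonal part of the true-score variance is the same as above.
True-score variance = [5.2²·0.73 + 12.7²·0.64] + 13.208 = 122.965 + 13.208 = 136.173.
Reliability = 136.173 / 201.538 = 0.6757.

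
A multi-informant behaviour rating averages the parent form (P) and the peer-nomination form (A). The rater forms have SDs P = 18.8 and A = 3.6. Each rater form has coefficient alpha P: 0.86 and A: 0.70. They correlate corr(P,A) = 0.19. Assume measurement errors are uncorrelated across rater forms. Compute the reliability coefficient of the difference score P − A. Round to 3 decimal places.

Var(P−A) = 18.8² + 3.6² − 2·18.8·3.6·0.19 = 366.4 − 25.7184 = 340.682.
Under uncorrelated errors the observed covariances equal the true-score covariances, so only the own-variance terms attenuate.
True-score variance = [18.8²·0.86 + 3.6²·0.70] − 25.7184 = 313.03 − 25.7184 = 287.312.
Reliability = 287.312 / 340.682 = 0.843.

0.843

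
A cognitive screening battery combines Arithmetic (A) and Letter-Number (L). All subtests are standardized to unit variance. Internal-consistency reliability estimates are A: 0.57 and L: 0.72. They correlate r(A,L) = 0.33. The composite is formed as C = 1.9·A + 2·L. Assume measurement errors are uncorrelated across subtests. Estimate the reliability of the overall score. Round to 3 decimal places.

0.736

Var(C) = 1.9² + 2² + 2·[3.8·0.33] = 7.61 + 2.508 = 10.118.
Under uncorrelated errors the observed covariances equal the true-score covariances, so only the own-variance terms attenuate.
True-score variance = [1.9²·0.57 + 2²·0.72] + 2.508 = 4.9377 + 2.508 = 7.4457.
Reliability = 7.4457 / 10.118 = 0.736.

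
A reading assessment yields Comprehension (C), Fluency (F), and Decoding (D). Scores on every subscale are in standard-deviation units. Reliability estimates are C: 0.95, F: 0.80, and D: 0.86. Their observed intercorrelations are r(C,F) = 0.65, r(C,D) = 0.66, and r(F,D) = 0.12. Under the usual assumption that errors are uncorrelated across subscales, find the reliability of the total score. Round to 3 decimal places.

0.933

Var(C+F+D) = 3 + 2·[0.65 + 0.66 + 0.12] = 3 + 2.86 = 5.86.
With uncorrelated errors the cross-covariances are all true-score covariance, so they carry over unchanged; only the diagonal terms shrink to ρᵢσᵢ².
True-score variance = [0.95 + 0.80 + 0.86] + 2.86 = 2.61 + 2.86 = 5.47.
Reliability = 5.47 / 5.86 = 0.933.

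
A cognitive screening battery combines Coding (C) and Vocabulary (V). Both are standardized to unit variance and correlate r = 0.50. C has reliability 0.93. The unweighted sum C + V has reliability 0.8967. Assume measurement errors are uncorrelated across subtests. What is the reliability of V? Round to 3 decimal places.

Var(C+V) = 2 + 2·0.50 = 3.000.
True-score variance = ρ_C + ρ_V + 2·0.50, so 0.8967 = (0.93 + ρ_V + 1.00) / 3.000.
ρ_V = 0.8967·3.000 − 0.93 − 1.00 = 0.760.

0.760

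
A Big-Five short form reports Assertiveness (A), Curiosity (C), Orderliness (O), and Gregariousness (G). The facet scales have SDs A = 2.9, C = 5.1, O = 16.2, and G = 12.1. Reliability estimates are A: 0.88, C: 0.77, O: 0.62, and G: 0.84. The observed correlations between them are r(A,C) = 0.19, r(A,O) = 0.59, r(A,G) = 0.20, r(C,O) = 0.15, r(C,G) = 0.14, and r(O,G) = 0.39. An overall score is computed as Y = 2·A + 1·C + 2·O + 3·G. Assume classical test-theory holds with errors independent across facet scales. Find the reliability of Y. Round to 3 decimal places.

Var(Y) = 2²·2.9² + 5.1² + 2²·16.2² + 3²·12.1² + 2·[2·2.9·5.1·0.19 + 4·2.9·16.2·0.59 + 6·2.9·12.1·0.20 + 2·5.1·16.2·0.15 + 3·5.1·12.1·0.14 + 6·16.2·12.1·0.39] = 2427.1 + 1335.98 = 3763.08.
Under uncorrelated errors the observed covariances equal the true-score covariances, so only the own-variance terms attenuate.
True-score variance = [2²·2.9²·0.88 + 5.1²·0.77 + 2²·16.2²·0.62 + 3²·12.1²·0.84] + 1335.98 = 1807.34 + 1335.98 = 3143.33.
Reliability = 3143.33 / 3763.08 = 0.835.

0.835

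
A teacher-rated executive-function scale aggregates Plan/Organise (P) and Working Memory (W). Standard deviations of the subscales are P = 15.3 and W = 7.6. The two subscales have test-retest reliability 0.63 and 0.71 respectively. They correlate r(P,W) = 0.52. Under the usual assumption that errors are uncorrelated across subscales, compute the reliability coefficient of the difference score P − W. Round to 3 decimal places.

0.395

Var(P−W) = 15.3² + 7.6² − 2·15.3·7.6·0.52 = 291.85 − 120.931 = 170.919.
Because errors are independent across components, Cov(Tᵢ,Tⱼ) = Cov(Xᵢ,Xⱼ); the off-diagonal part of the true-score variance is the same as above.
True-score variance = [15.3²·0.63 + 7.6²·0.71] − 120.931 = 188.486 − 120.931 = 67.5551.
Reliability = 67.5551 / 170.919 = 0.395.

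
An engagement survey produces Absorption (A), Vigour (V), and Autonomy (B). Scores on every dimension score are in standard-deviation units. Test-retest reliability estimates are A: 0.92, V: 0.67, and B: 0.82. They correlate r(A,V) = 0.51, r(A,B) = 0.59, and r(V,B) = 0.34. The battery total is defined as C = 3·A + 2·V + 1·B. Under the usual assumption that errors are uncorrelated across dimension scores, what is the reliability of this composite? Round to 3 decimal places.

0.911

Var(C) = 3² + 2² + 1 + 2·[6·0.51 + 3·0.59 + 2·0.34] = 14 + 11.02 = 25.02.
Under uncorrelated errors the observed covariances equal the true-score covariances, so only the own-variance terms attenuate.
True-score variance = [3²·0.92 + 2²·0.67 + 0.82] + 11.02 = 11.78 + 11.02 = 22.8.
Reliability = 22.8 / 25.02 = 0.911.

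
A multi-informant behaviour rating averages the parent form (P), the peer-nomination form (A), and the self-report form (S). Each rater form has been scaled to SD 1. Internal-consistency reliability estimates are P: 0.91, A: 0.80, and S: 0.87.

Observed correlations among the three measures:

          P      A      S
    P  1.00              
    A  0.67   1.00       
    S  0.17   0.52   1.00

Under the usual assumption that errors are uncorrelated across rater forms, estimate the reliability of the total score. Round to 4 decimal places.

0.9266

Var(P+A+S) = 3 + 2·[0.67 + 0.17 + 0.52] = 3 + 2.72 = 5.72.
With uncorrelated errors the cross-covariances are all true-score covariance, so they carry over unchanged; only the diagonal terms shrink to ρᵢσᵢ².
True-score variance = [0.91 + 0.80 + 0.87] + 2.72 = 2.58 + 2.72 = 5.3.
Reliability = 5.3 / 5.72 = 0.9266.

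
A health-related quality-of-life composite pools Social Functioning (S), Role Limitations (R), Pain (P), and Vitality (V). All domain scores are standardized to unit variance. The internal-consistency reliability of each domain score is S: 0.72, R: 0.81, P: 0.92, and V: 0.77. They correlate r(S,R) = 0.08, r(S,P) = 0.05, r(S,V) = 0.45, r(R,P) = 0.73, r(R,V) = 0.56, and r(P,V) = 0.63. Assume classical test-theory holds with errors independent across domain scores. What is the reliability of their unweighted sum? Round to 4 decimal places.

Var(S+R+P+V) = 4 + 2·[0.08 + 0.05 + 0.45 + 0.73 + 0.56 + 0.63] = 4 + 5 = 9.
Under uncorrelated errors the observed covariances equal the true-score covariances, so only the own-variance terms attenuate.
True-score variance = [0.72 + 0.81 + 0.92 + 0.77] + 5 = 3.22 + 5 = 8.22.
Reliability = 8.22 / 9 = 0.9133.

0.9133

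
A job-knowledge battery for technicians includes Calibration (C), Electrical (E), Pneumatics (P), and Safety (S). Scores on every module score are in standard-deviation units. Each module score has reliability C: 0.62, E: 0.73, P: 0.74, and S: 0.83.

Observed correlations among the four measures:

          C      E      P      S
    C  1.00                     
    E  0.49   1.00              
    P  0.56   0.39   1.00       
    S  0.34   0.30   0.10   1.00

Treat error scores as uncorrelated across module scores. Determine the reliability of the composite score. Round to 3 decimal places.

Var(C+E+P+S) = 4 + 2·[0.49 + 0.56 + 0.34 + 0.39 + 0.30 + 0.10] = 4 + 4.36 = 8.36.
Because errors are independent across components, Cov(Tᵢ,Tⱼ) = Cov(Xᵢ,Xⱼ); the off-diagonal part of the true-score variance is the same as above.
True-score variance = [0.62 + 0.73 + 0.74 + 0.83] + 4.36 = 2.92 + 4.36 = 7.28.
Reliability = 7.28 / 8.36 = 0.871.

0.871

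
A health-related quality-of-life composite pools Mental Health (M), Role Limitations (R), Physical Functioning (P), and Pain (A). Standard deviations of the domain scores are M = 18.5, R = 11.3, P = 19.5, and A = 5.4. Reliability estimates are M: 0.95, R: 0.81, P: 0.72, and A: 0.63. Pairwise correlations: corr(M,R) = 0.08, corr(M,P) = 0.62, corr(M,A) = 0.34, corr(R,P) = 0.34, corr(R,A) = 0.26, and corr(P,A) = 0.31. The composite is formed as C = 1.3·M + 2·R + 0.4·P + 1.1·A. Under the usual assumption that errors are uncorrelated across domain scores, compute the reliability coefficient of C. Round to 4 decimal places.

0.9143

Var(C) = 1.3²·18.5² + 2²·11.3² + 0.4²·19.5² + 1.1²·5.4² + 2·[2.6·18.5·11.3·0.08 + 0.52·18.5·19.5·0.62 + 1.43·18.5·5.4·0.34 + 0.8·11.3·19.5·0.34 + 2.2·11.3·5.4·0.26 + 0.44·19.5·5.4·0.31] = 1185.29 + 635.122 = 1820.41.
Because errors are independent across components, Cov(Tᵢ,Tⱼ) = Cov(Xᵢ,Xⱼ); the off-diagonal part of the true-score variance is the same as above.
True-score variance = [1.3²·18.5²·0.95 + 2²·11.3²·0.81 + 0.4²·19.5²·0.72 + 1.1²·5.4²·0.63] + 635.122 = 1029.23 + 635.122 = 1664.35.
Reliability = 1664.35 / 1820.41 = 0.9143.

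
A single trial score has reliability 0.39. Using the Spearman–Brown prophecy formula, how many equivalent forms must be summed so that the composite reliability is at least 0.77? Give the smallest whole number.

6

k ≥ ρ*(1−ρ₁)/(ρ₁(1−ρ*)) = 0.77·0.61 / (0.39·0.23) = 5.236.
Smallest integer k = 6.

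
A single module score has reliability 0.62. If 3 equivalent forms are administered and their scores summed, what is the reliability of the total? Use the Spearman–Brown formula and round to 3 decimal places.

0.830

ρ_k = kρ / (1 + (k−1)ρ) = 3·0.62 / (1 + 2·0.62) = 1.860 / 2.240 = 0.830.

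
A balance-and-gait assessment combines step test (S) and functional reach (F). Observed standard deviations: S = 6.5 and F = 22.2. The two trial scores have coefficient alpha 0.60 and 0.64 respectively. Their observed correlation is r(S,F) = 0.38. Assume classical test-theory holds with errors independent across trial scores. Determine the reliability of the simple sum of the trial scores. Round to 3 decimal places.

Var(S+F) = 6.5² + 22.2² + 2·[6.5·22.2·0.38] = 535.09 + 109.668 = 644.758.
With uncorrelated errors the cross-covariances are all true-score covariance, so they carry over unchanged; only the diagonal terms shrink to ρᵢσᵢ².
True-score variance = [6.5²·0.60 + 22.2²·0.64] + 109.668 = 340.768 + 109.668 = 450.436.
Reliability = 450.436 / 644.758 = 0.699.

0.699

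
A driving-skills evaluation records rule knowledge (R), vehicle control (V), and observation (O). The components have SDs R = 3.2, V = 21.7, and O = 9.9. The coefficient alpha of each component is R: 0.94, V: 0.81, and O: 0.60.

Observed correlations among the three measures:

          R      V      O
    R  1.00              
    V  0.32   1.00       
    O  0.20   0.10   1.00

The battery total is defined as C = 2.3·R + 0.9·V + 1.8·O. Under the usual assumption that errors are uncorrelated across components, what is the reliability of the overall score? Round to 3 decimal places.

0.790

Var(C) = 2.3²·3.2² + 0.9²·21.7² + 1.8²·9.9² + 2·[2.07·3.2·21.7·0.32 + 4.14·3.2·9.9·0.20 + 1.62·21.7·9.9·0.10] = 753.143 + 214.061 = 967.204.
Under uncorrelated errors the observed covariances equal the true-score covariances, so only the own-variance terms attenuate.
True-score variance = [2.3²·3.2²·0.94 + 0.9²·21.7²·0.81 + 1.8²·9.9²·0.60] + 214.061 = 550.402 + 214.061 = 764.463.
Reliability = 764.463 / 967.204 = 0.790.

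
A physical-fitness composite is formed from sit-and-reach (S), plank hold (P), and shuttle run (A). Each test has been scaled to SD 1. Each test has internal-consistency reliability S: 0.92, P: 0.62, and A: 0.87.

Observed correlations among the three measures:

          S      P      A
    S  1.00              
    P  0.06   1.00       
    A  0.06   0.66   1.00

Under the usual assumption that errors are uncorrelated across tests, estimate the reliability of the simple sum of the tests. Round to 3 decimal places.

0.871

Var(S+P+A) = 3 + 2·[0.06 + 0.06 + 0.66] = 3 + 1.56 = 4.56.
With uncorrelated errors the cross-covariances are all true-score covariance, so they carry over unchanged; only the diagonal terms shrink to ρᵢσᵢ².
True-score variance = [0.92 + 0.62 + 0.87] + 1.56 = 2.41 + 1.56 = 3.97.
Reliability = 3.97 / 4.56 = 0.871.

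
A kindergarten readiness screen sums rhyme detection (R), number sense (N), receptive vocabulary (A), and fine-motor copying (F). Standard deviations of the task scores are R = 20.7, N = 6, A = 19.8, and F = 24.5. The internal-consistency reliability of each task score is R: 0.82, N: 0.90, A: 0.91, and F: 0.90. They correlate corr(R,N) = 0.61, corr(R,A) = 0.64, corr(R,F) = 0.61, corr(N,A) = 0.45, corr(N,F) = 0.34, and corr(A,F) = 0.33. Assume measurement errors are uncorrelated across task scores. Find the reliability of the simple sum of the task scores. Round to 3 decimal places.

Var(R+N+A+F) = 20.7² + 6² + 19.8² + 24.5² + 2·[20.7·6·0.61 + 20.7·19.8·0.64 + 20.7·24.5·0.61 + 6·19.8·0.45 + 6·24.5·0.34 + 19.8·24.5·0.33] = 1456.78 + 1821.91 = 3278.69.
With uncorrelated errors the cross-covariances are all true-score covariance, so they carry over unchanged; only the diagonal terms shrink to ρᵢσᵢ².
True-score variance = [20.7²·0.82 + 6²·0.90 + 19.8²·0.91 + 24.5²·0.90] + 1821.91 = 1280.74 + 1821.91 = 3102.66.
Reliability = 3102.66 / 3278.69 = 0.946.

0.946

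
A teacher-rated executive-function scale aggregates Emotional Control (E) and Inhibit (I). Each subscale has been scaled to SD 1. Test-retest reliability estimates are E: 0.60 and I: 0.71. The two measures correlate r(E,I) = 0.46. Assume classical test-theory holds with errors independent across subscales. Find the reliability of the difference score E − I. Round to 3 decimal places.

Var(E−I) = 1 + 1 − 2·0.46 = 2 − 0.92 = 1.08.
With uncorrelated errors the cross-covariances are all true-score covariance, so they carry over unchanged; only the diagonal terms shrink to ρᵢσᵢ².
True-score variance = [0.60 + 0.71] − 0.92 = 1.31 − 0.92 = 0.39.
Reliability = 0.39 / 1.08 = 0.361.

0.361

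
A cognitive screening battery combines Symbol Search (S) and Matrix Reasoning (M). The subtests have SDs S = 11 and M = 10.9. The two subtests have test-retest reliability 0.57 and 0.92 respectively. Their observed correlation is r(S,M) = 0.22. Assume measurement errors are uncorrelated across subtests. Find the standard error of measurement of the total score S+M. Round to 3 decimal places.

Var(total) = 239.81 + 52.756 = 292.566.
True-score variance = 178.275 + 52.756 = 231.031, so reliability = 0.7897.
Error variance = 292.566 − 231.031 = 61.5348; SEM = √61.5348 = 7.844.

7.844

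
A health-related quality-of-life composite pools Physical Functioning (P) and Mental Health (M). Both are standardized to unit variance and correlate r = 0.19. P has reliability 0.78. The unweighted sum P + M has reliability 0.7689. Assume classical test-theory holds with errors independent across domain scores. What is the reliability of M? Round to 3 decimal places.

0.670

Var(P+M) = 2 + 2·0.19 = 2.380.
True-score variance = ρ_P + ρ_M + 2·0.19, so 0.7689 = (0.78 + ρ_M + 0.38) / 2.380.
ρ_M = 0.7689·2.380 − 0.78 − 0.38 = 0.670.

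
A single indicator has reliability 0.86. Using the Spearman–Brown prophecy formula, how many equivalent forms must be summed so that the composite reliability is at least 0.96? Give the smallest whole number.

4

k ≥ ρ*(1−ρ₁)/(ρ₁(1−ρ*)) = 0.96·0.14 / (0.86·0.04) = 3.907.
Smallest integer k = 4.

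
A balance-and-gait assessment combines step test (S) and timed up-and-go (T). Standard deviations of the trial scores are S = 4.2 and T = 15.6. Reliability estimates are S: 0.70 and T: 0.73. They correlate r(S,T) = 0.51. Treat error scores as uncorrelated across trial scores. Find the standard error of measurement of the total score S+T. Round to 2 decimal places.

Var(total) = 261 + 66.8304 = 327.83.
True-score variance = 190.001 + 66.8304 = 256.831, so reliability = 0.7834.
Error variance = 327.83 − 256.831 = 70.9992; SEM = √70.9992 = 8.43.

8.43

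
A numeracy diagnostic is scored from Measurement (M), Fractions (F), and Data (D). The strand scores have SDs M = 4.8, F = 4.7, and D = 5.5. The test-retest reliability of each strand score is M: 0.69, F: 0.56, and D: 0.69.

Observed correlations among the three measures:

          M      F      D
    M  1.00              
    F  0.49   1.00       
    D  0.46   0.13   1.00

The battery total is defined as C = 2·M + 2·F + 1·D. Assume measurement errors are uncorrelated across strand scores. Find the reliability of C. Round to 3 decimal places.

0.787

Var(C) = 2²·4.8² + 2²·4.7² + 5.5² + 2·[4·4.8·4.7·0.49 + 2·4.8·5.5·0.46 + 2·4.7·5.5·0.13] = 210.77 + 150.453 = 361.223.
Under uncorrelated errors the observed covariances equal the true-score covariances, so only the own-variance terms attenuate.
True-score variance = [2²·4.8²·0.69 + 2²·4.7²·0.56 + 5.5²·0.69] + 150.453 = 133.945 + 150.453 = 284.398.
Reliability = 284.398 / 361.223 = 0.787.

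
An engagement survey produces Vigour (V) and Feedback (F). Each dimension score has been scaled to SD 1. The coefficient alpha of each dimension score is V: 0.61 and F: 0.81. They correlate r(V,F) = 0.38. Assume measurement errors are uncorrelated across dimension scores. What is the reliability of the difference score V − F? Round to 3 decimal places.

0.532

Var(V−F) = 1 + 1 − 2·0.38 = 2 − 0.76 = 1.24.
Under uncorrelated errors the observed covariances equal the true-score covariances, so only the own-variance terms attenuate.
True-score variance = [0.61 + 0.81] − 0.76 = 1.42 − 0.76 = 0.66.
Reliability = 0.66 / 1.24 = 0.532.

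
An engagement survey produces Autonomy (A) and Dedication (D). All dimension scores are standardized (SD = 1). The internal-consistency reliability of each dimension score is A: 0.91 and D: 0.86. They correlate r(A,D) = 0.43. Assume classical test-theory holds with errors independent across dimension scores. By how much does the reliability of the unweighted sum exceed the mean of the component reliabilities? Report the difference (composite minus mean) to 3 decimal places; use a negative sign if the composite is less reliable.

Var(sum) = 2 + 0.86 = 2.86; true-score variance = 1.77 + 0.86 = 2.63; composite reliability = 0.9196.
Mean component reliability = 0.8850.
Difference = 0.9196 − 0.8850 = 0.035.

0.035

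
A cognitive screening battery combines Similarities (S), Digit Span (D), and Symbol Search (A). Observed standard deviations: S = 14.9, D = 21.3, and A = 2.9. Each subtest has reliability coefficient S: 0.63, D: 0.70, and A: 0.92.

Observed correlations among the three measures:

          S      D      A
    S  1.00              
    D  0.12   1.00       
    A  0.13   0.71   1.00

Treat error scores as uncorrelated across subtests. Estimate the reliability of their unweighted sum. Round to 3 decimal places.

Var(S+D+A) = 14.9² + 21.3² + 2.9² + 2·[14.9·21.3·0.12 + 14.9·2.9·0.13 + 21.3·2.9·0.71] = 684.11 + 175.117 = 859.227.
Under uncorrelated errors the observed covariances equal the true-score covariances, so only the own-variance terms attenuate.
True-score variance = [14.9²·0.63 + 21.3²·0.70 + 2.9²·0.92] + 175.117 = 465.187 + 175.117 = 640.303.
Reliability = 640.303 / 859.227 = 0.745.

0.745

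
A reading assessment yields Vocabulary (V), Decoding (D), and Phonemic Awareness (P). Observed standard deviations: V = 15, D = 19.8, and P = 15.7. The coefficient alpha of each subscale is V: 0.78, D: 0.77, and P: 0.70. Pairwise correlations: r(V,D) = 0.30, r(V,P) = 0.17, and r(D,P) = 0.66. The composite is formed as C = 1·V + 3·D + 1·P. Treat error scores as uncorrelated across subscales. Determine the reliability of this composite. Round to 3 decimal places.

0.840

Var(C) = 15² + 3²·19.8² + 15.7² + 2·[3·15·19.8·0.30 + 15·15.7·0.17 + 3·19.8·15.7·0.66] = 3999.85 + 1845.68 = 5845.53.
Because errors are independent across components, Cov(Tᵢ,Tⱼ) = Cov(Xᵢ,Xⱼ); the off-diagonal part of the true-score variance is the same as above.
True-score variance = [15²·0.78 + 3²·19.8²·0.77 + 15.7²·0.70] + 1845.68 = 3064.88 + 1845.68 = 4910.56.
Reliability = 4910.56 / 5845.53 = 0.840.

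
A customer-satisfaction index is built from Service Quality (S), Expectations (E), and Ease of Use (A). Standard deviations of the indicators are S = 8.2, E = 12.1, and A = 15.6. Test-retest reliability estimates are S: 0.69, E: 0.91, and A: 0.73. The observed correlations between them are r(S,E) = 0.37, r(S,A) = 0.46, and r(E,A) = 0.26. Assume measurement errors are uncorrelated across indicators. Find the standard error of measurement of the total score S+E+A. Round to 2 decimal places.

Var(total) = 457.01 + 289.264 = 746.274.
True-score variance = 357.281 + 289.264 = 646.546, so reliability = 0.8664.
Error variance = 746.274 − 646.546 = 99.7285; SEM = √99.7285 = 9.99.

9.99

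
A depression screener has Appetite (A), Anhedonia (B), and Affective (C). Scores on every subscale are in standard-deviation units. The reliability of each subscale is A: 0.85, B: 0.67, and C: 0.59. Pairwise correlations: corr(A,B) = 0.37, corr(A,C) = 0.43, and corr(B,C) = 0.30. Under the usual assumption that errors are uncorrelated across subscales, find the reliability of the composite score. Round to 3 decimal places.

Var(A+B+C) = 3 + 2·[0.37 + 0.43 + 0.30] = 3 + 2.2 = 5.2.
Because errors are independent across components, Cov(Tᵢ,Tⱼ) = Cov(Xᵢ,Xⱼ); the off-diagonal part of the true-score variance is the same as above.
True-score variance = [0.85 + 0.67 + 0.59] + 2.2 = 2.11 + 2.2 = 4.31.
Reliability = 4.31 / 5.2 = 0.829.

0.829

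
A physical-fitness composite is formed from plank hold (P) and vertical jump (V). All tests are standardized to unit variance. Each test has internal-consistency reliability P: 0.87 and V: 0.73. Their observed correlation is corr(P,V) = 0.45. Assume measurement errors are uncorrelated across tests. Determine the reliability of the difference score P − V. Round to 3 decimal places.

0.636

Var(P−V) = 1 + 1 − 2·0.45 = 2 − 0.9 = 1.1.
Under uncorrelated errors the observed covariances equal the true-score covariances, so only the own-variance terms attenuate.
True-score variance = [0.87 + 0.73] − 0.9 = 1.6 − 0.9 = 0.7.
Reliability = 0.7 / 1.1 = 0.636.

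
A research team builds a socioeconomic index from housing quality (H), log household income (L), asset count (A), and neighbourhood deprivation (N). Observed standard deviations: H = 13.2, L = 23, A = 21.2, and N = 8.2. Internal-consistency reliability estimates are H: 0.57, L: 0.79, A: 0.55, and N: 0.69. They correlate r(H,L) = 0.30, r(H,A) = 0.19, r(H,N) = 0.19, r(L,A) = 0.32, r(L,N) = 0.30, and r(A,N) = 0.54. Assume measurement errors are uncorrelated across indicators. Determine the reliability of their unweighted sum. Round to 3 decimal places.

0.811

Var(H+L+A+N) = 13.2² + 23² + 21.2² + 8.2² + 2·[13.2·23·0.30 + 13.2·21.2·0.19 + 13.2·8.2·0.19 + 23·21.2·0.32 + 23·8.2·0.30 + 21.2·8.2·0.54] = 1219.92 + 942.602 = 2162.52.
Because errors are independent across components, Cov(Tᵢ,Tⱼ) = Cov(Xᵢ,Xⱼ); the off-diagonal part of the true-score variance is the same as above.
True-score variance = [13.2²·0.57 + 23²·0.79 + 21.2²·0.55 + 8.2²·0.69] + 942.602 = 810.814 + 942.602 = 1753.42.
Reliability = 1753.42 / 2162.52 = 0.811.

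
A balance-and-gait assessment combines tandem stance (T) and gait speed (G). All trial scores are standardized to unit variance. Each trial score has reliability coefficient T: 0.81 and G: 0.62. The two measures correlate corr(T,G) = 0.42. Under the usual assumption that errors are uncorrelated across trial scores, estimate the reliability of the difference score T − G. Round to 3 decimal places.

0.509

Var(T−G) = 1 + 1 − 2·0.42 = 2 − 0.84 = 1.16.
With uncorrelated errors the cross-covariances are all true-score covariance, so they carry over unchanged; only the diagonal terms shrink to ρᵢσᵢ².
True-score variance = [0.81 + 0.62] − 0.84 = 1.43 − 0.84 = 0.59.
Reliability = 0.59 / 1.16 = 0.509.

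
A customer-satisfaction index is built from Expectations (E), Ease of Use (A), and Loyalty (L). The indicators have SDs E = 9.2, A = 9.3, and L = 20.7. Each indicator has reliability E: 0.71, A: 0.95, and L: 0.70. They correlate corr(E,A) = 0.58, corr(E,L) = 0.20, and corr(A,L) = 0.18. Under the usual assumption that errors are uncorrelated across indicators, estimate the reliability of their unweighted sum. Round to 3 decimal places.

0.814

Var(E+A+L) = 9.2² + 9.3² + 20.7² + 2·[9.2·9.3·0.58 + 9.2·20.7·0.20 + 9.3·20.7·0.18] = 599.62 + 244.729 = 844.349.
Because errors are independent across components, Cov(Tᵢ,Tⱼ) = Cov(Xᵢ,Xⱼ); the off-diagonal part of the true-score variance is the same as above.
True-score variance = [9.2²·0.71 + 9.3²·0.95 + 20.7²·0.70] + 244.729 = 442.203 + 244.729 = 686.932.
Reliability = 686.932 / 844.349 = 0.814.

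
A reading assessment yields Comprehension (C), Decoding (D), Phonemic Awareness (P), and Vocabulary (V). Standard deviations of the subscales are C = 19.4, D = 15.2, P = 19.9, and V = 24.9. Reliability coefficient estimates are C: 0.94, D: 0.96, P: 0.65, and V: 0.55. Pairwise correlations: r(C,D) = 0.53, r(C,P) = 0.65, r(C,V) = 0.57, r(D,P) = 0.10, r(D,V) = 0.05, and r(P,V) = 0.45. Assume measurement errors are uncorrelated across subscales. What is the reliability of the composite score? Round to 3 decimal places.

0.873

Var(C+D+P+V) = 19.4² + 15.2² + 19.9² + 24.9² + 2·[19.4·15.2·0.53 + 19.4·19.9·0.65 + 19.4·24.9·0.57 + 15.2·19.9·0.10 + 15.2·24.9·0.05 + 19.9·24.9·0.45] = 1623.42 + 1909.44 = 3532.86.
With uncorrelated errors the cross-covariances are all true-score covariance, so they carry over unchanged; only the diagonal terms shrink to ρᵢσᵢ².
True-score variance = [19.4²·0.94 + 15.2²·0.96 + 19.9²·0.65 + 24.9²·0.55] + 1909.44 = 1173.99 + 1909.44 = 3083.43.
Reliability = 3083.43 / 3532.86 = 0.873.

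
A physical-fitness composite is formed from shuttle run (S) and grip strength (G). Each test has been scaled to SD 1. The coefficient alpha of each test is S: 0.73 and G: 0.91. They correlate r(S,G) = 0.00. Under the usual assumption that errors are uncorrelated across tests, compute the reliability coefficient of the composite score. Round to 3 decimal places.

Var(S+G) = 2 + 2·[0.00] = 2 + 0 = 2.
Because errors are independent across components, Cov(Tᵢ,Tⱼ) = Cov(Xᵢ,Xⱼ); the off-diagonal part of the true-score variance is the same as above.
True-score variance = [0.73 + 0.91] + 0 = 1.64 + 0 = 1.64.
Reliability = 1.64 / 2 = 0.820.

0.820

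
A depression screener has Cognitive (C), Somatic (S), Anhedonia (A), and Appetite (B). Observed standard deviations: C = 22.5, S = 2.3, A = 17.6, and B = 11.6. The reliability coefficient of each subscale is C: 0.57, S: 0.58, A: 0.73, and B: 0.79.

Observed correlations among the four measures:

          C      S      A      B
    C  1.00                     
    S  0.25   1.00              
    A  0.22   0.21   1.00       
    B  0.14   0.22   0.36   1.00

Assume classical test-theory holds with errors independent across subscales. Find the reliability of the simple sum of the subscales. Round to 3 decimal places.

Var(C+S+A+B) = 22.5² + 2.3² + 17.6² + 11.6² + 2·[22.5·2.3·0.25 + 22.5·17.6·0.22 + 22.5·11.6·0.14 + 2.3·17.6·0.21 + 2.3·11.6·0.22 + 17.6·11.6·0.36] = 955.86 + 448.931 = 1404.79.
Under uncorrelated errors the observed covariances equal the true-score covariances, so only the own-variance terms attenuate.
True-score variance = [22.5²·0.57 + 2.3²·0.58 + 17.6²·0.73 + 11.6²·0.79] + 448.931 = 624.058 + 448.931 = 1072.99.
Reliability = 1072.99 / 1404.79 = 0.764.

0.764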